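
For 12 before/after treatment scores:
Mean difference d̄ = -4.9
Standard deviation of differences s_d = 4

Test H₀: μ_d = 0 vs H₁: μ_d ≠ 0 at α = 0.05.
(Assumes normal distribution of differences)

df = n - 1 = 11
SE = s_d/√n = 4/√12 = 1.1547
t = d̄/SE = -4.9/1.1547 = -4.2435
Critical value: t_{0.025,11} = ±2.201
p-value ≈ 0.0014
Decision: reject H₀

Answer: t = -4.2435, reject H₀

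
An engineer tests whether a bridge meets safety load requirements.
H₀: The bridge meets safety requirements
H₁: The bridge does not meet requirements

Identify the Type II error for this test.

Answer: Declaring an unsafe bridge to be safe

Derivation:
A Type I error (probability α) occurs when we reject a true H₀.
A Type II error (probability β) occurs when we fail to reject a false H₀.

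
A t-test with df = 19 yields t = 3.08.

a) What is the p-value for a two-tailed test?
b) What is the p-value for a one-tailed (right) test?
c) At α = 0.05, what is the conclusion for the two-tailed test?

Answer: a) 0.0062, b) 0.0031, c) reject H₀

Derivation:
Using t-distribution with df = 19:
a) Two-tailed: p = 2×P(T > 3.08) = 0.0062
b) One-tailed: p = P(T > 3.08) = 0.0031
c) 0.0062 < 0.05, reject H₀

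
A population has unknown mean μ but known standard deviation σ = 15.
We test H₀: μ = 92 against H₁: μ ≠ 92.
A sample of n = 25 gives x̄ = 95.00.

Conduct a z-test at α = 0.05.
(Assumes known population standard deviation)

Standard error: SE = σ/√n = 15/√25 = 3.0000
z-statistic: z = (x̄ - μ₀)/SE = (95.00 - 92)/3.0000 = 1.0000
Critical value: ±1.960
p-value = 0.3173
Decision: fail to reject H₀

Answer: z = 1.0000, fail to reject H₀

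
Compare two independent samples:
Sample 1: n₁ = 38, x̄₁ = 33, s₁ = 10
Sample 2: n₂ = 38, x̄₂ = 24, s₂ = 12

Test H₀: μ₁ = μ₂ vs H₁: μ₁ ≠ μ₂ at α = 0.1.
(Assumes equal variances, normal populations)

Pooled variance: s²_p = [37×10² + 37×12²]/(74) = 122.0000
s_p = 11.0454
SE = s_p×√(1/n₁ + 1/n₂) = 11.0454×√(1/38 + 1/38) = 2.5340
t = (x̄₁ - x̄₂)/SE = (33 - 24)/2.5340 = 3.5517
df = 74, t-critical = ±1.666
Decision: reject H₀

Answer: t = 3.5517, reject H₀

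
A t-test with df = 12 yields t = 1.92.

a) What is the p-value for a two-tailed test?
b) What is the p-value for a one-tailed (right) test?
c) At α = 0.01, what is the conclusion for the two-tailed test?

Using t-distribution with df = 12:
a) Two-tailed: p = 2×P(T > 1.92) = 0.0789
b) One-tailed: p = P(T > 1.92) = 0.0395
c) 0.0789 ≥ 0.01, fail to reject H₀

Answer: a) 0.0789, b) 0.0395, c) fail to reject H₀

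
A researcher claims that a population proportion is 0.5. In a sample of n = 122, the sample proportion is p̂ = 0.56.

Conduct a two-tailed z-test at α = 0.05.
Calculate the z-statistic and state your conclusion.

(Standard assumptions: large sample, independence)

H₀: p = 0.5, H₁: p ≠ 0.5
Standard error: SE = √(p₀(1-p₀)/n) = √(0.5×0.5/122) = 0.045268
z-statistic: z = (p̂ - p₀)/SE = (0.56 - 0.5)/0.045268 = 1.3254
Critical value: z_0.025 = ±1.960
p-value = 0.1850
Decision: fail to reject H₀ at α = 0.05

Answer: z = 1.3254, fail to reject H₀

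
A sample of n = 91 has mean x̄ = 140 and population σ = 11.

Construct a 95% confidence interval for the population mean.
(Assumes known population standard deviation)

Confidence level: 95%, α = 0.05
z_0.025 = 1.960
SE = σ/√n = 11/√91 = 1.1531
Margin of error = 1.960 × 1.1531 = 2.2601
CI: x̄ ± margin = 140 ± 2.2601
CI: (137.7399, 142.2601)

Answer: (137.7399, 142.2601)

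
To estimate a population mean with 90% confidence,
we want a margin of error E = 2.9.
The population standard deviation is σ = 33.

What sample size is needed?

Answer: n = 351

Derivation:
z_0.05 = 1.645
n = (z×σ/E)² = (1.645×33/2.9)²
n = 350.3997
Round up: n = 351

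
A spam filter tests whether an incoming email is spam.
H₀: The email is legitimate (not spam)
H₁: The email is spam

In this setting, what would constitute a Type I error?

Answer: Marking a legitimate email as spam

Derivation:
Type I error: rejecting H₀ when it is actually true (false positive).
Type II error: failing to reject H₀ when H₁ is actually true (false negative).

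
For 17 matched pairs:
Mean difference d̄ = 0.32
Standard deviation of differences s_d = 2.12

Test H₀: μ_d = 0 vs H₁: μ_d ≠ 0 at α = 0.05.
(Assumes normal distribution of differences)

Answer: t = 0.6223, fail to reject H₀

Derivation:
df = n - 1 = 16
SE = s_d/√n = 2.12/√17 = 0.5142
t = d̄/SE = 0.32/0.5142 = 0.6223
Critical value: t_{0.025,16} = ±2.120
p-value ≈ 0.5425
Decision: fail to reject H₀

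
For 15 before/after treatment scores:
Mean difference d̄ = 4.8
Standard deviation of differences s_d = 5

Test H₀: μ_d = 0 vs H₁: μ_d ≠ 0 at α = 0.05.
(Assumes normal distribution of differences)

Answer: t = 3.7180, reject H₀

Derivation:
df = n - 1 = 14
SE = s_d/√n = 5/√15 = 1.2910
t = d̄/SE = 4.8/1.2910 = 3.7180
Critical value: t_{0.025,14} = ±2.145
p-value ≈ 0.0023
Decision: reject H₀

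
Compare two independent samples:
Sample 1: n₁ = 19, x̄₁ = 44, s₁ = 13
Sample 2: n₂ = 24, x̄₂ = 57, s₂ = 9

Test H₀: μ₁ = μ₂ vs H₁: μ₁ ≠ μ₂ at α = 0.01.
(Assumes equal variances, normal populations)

Answer: t = -3.8704, reject H₀

Derivation:
Pooled variance: s²_p = [18×13² + 23×9²]/(41) = 119.6341
s_p = 10.9377
SE = s_p×√(1/n₁ + 1/n₂) = 10.9377×√(1/19 + 1/24) = 3.3588
t = (x̄₁ - x̄₂)/SE = (44 - 57)/3.3588 = -3.8704
df = 41, t-critical = ±2.701
Decision: reject H₀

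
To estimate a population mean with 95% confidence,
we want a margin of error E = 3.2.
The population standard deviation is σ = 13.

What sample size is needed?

z_0.025 = 1.960
n = (z×σ/E)² = (1.960×13/3.2)²
n = 63.4014
Round up: n = 64

Answer: n = 64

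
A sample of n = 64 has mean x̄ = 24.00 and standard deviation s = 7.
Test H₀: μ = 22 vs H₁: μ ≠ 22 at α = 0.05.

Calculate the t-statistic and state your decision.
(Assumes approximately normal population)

df = n - 1 = 63
SE = s/√n = 7/√64 = 0.8750
t = (x̄ - μ₀)/SE = (24.00 - 22)/0.8750 = 2.2857
Critical value: t_{0.025,63} = ±1.998
p-value ≈ 0.0256
Decision: reject H₀

Answer: t = 2.2857, reject H₀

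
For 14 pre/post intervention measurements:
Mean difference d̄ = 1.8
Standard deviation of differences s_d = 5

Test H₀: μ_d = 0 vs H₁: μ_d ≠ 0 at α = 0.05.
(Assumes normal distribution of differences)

Answer: t = 1.3470, fail to reject H₀

Derivation:
df = n - 1 = 13
SE = s_d/√n = 5/√14 = 1.3363
t = d̄/SE = 1.8/1.3363 = 1.3470
Critical value: t_{0.025,13} = ±2.160
p-value ≈ 0.2010
Decision: fail to reject H₀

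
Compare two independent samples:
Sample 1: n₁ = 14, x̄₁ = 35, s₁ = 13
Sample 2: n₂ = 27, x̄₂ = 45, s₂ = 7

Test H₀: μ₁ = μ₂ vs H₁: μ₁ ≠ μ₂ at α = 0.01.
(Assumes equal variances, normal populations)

Answer: t = -3.2185, reject H₀

Derivation:
Pooled variance: s²_p = [13×13² + 26×7²]/(39) = 89.0000
s_p = 9.4340
SE = s_p×√(1/n₁ + 1/n₂) = 9.4340×√(1/14 + 1/27) = 3.1070
t = (x̄₁ - x̄₂)/SE = (35 - 45)/3.1070 = -3.2185
df = 39, t-critical = ±2.708
Decision: reject H₀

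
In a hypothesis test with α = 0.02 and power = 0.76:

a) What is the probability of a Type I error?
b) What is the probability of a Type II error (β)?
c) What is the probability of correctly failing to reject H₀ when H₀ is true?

a) Type I error probability = α = 0.02
b) Power = P(reject H₀ | H₁ true) = 1 - β = 0.76, so Type II error probability = β = 1 - Power = 0.24
c) P(fail to reject H₀ | H₀ true) = 1 - α = 0.98

Answer: a) 0.02, b) 0.24, c) 0.98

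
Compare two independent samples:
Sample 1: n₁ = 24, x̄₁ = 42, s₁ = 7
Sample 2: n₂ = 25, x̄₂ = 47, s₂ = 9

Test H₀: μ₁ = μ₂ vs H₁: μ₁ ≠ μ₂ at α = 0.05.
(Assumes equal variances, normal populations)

Answer: t = -2.1645, reject H₀

Derivation:
Pooled variance: s²_p = [23×7² + 24×9²]/(47) = 65.3404
s_p = 8.0833
SE = s_p×√(1/n₁ + 1/n₂) = 8.0833×√(1/24 + 1/25) = 2.3100
t = (x̄₁ - x̄₂)/SE = (42 - 47)/2.3100 = -2.1645
df = 47, t-critical = ±2.012
Decision: reject H₀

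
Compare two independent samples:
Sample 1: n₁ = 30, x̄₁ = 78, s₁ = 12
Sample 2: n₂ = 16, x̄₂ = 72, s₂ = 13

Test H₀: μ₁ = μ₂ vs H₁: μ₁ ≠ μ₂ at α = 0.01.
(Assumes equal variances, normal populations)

Pooled variance: s²_p = [29×12² + 15×13²]/(44) = 152.5227
s_p = 12.3500
SE = s_p×√(1/n₁ + 1/n₂) = 12.3500×√(1/30 + 1/16) = 3.8232
t = (x̄₁ - x̄₂)/SE = (78 - 72)/3.8232 = 1.5694
df = 44, t-critical = ±2.692
Decision: fail to reject H₀

Answer: t = 1.5694, fail to reject H₀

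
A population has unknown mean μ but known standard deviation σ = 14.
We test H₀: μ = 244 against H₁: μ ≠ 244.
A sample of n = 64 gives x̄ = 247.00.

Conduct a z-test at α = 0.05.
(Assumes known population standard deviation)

Standard error: SE = σ/√n = 14/√64 = 1.7500
z-statistic: z = (x̄ - μ₀)/SE = (247.00 - 244)/1.7500 = 1.7143
Critical value: ±1.960
p-value = 0.0865
Decision: fail to reject H₀

Answer: z = 1.7143, fail to reject H₀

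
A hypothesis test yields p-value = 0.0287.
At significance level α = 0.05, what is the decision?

Compare p-value to α:
0.0287 < 0.05
Decision: reject H₀

Answer: reject H₀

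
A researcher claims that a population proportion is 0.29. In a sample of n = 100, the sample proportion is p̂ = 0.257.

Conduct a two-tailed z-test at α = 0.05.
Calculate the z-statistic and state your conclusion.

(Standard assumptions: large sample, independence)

H₀: p = 0.29, H₁: p ≠ 0.29
Standard error: SE = √(p₀(1-p₀)/n) = √(0.29×0.71/100) = 0.045376
z-statistic: z = (p̂ - p₀)/SE = (0.257 - 0.29)/0.045376 = -0.7273
Critical value: z_0.025 = ±1.960
p-value = 0.4670
Decision: fail to reject H₀ at α = 0.05

Answer: z = -0.7273, fail to reject H₀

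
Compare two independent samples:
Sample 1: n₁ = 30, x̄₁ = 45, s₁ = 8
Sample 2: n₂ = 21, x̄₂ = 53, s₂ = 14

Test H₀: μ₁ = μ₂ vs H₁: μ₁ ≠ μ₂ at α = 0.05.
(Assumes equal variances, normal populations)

Pooled variance: s²_p = [29×8² + 20×14²]/(49) = 117.8776
s_p = 10.8571
SE = s_p×√(1/n₁ + 1/n₂) = 10.8571×√(1/30 + 1/21) = 3.0891
t = (x̄₁ - x̄₂)/SE = (45 - 53)/3.0891 = -2.5898
df = 49, t-critical = ±2.010
Decision: reject H₀

Answer: t = -2.5898, reject H₀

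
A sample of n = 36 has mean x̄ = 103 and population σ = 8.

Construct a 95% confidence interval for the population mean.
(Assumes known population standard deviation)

Answer: (100.3867, 105.6133)

Derivation:
Confidence level: 95%, α = 0.05
z_0.025 = 1.960
SE = σ/√n = 8/√36 = 1.3333
Margin of error = 1.960 × 1.3333 = 2.6133
CI: x̄ ± margin = 103 ± 2.6133
CI: (100.3867, 105.6133)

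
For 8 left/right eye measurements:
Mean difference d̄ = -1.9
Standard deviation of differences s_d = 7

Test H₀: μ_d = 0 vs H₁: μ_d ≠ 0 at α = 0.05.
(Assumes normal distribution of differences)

df = n - 1 = 7
SE = s_d/√n = 7/√8 = 2.4749
t = d̄/SE = -1.9/2.4749 = -0.7677
Critical value: t_{0.025,7} = ±2.365
p-value ≈ 0.4678
Decision: fail to reject H₀

Answer: t = -0.7677, fail to reject H₀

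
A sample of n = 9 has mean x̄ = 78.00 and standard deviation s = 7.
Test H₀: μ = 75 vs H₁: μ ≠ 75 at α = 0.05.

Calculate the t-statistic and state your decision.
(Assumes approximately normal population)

df = n - 1 = 8
SE = s/√n = 7/√9 = 2.3333
t = (x̄ - μ₀)/SE = (78.00 - 75)/2.3333 = 1.2857
Critical value: t_{0.025,8} = ±2.306
p-value ≈ 0.2345
Decision: fail to reject H₀

Answer: t = 1.2857, fail to reject H₀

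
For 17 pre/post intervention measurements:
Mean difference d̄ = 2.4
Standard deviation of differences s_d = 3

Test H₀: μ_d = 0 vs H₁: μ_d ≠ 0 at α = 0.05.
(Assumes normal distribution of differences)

Answer: t = 3.2985, reject H₀

Derivation:
df = n - 1 = 16
SE = s_d/√n = 3/√17 = 0.7276
t = d̄/SE = 2.4/0.7276 = 3.2985
Critical value: t_{0.025,16} = ±2.120
p-value ≈ 0.0045
Decision: reject H₀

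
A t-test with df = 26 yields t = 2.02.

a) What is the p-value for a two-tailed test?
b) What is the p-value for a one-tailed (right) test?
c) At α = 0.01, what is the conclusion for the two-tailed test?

Using t-distribution with df = 26:
a) Two-tailed: p = 2×P(T > 2.02) = 0.0538
b) One-tailed: p = P(T > 2.02) = 0.0269
c) 0.0538 ≥ 0.01, fail to reject H₀

Answer: a) 0.0538, b) 0.0269, c) fail to reject H₀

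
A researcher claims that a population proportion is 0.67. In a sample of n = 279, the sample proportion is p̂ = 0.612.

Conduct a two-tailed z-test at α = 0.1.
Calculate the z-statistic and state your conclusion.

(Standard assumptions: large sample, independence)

H₀: p = 0.67, H₁: p ≠ 0.67
Standard error: SE = √(p₀(1-p₀)/n) = √(0.67×0.33/279) = 0.028151
z-statistic: z = (p̂ - p₀)/SE = (0.612 - 0.67)/0.028151 = -2.0603
Critical value: z_0.05 = ±1.645
p-value = 0.0394
Decision: reject H₀ at α = 0.1

Answer: z = -2.0603, reject H₀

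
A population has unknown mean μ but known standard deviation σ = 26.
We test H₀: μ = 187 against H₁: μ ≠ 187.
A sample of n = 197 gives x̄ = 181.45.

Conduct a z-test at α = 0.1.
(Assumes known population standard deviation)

Standard error: SE = σ/√n = 26/√197 = 1.8524
z-statistic: z = (x̄ - μ₀)/SE = (181.45 - 187)/1.8524 = -2.9961
Critical value: ±1.645
p-value = 0.0027
Decision: reject H₀

Answer: z = -2.9961, reject H₀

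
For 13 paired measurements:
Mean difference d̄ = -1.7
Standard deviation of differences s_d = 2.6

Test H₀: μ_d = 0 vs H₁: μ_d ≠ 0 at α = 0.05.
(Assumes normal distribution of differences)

Answer: t = -2.3575, reject H₀

Derivation:
df = n - 1 = 12
SE = s_d/√n = 2.6/√13 = 0.7211
t = d̄/SE = -1.7/0.7211 = -2.3575
Critical value: t_{0.025,12} = ±2.179
p-value ≈ 0.0362
Decision: reject H₀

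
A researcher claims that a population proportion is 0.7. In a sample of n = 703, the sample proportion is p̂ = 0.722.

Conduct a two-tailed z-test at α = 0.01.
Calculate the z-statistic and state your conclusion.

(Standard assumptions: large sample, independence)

H₀: p = 0.7, H₁: p ≠ 0.7
Standard error: SE = √(p₀(1-p₀)/n) = √(0.7×0.3/703) = 0.017284
z-statistic: z = (p̂ - p₀)/SE = (0.722 - 0.7)/0.017284 = 1.2729
Critical value: z_0.005 = ±2.576
p-value = 0.2031
Decision: fail to reject H₀ at α = 0.01

Answer: z = 1.2729, fail to reject H₀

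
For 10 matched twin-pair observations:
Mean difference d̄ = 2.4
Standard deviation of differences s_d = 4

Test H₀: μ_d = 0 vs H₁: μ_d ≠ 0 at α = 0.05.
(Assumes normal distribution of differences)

df = n - 1 = 9
SE = s_d/√n = 4/√10 = 1.2649
t = d̄/SE = 2.4/1.2649 = 1.8974
Critical value: t_{0.025,9} = ±2.262
p-value ≈ 0.0903
Decision: fail to reject H₀

Answer: t = 1.8974, fail to reject H₀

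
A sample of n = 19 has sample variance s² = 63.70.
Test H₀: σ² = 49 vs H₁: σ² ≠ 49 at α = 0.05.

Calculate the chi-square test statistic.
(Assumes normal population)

df = n - 1 = 18
χ² = (n-1)s²/σ₀² = 18×63.70/49 = 23.4000
Critical values: χ²_{0.975,18} = 8.231, χ²_{0.025,18} = 31.526
Rejection region: χ² < 8.231 or χ² > 31.526
Decision: fail to reject H₀

Answer: χ² = 23.4000, fail to reject H₀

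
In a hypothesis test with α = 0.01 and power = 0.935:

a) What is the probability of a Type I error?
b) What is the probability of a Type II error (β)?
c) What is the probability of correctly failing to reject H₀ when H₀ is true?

a) Type I error probability = α = 0.01
b) Power = P(reject H₀ | H₁ true) = 1 - β = 0.935, so Type II error probability = β = 1 - Power = 0.065
c) P(fail to reject H₀ | H₀ true) = 1 - α = 0.99

Answer: a) 0.01, b) 0.065, c) 0.99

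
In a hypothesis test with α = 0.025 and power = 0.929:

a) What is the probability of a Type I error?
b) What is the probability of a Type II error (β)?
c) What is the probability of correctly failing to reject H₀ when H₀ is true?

a) Type I error probability = α = 0.025
b) Power = P(reject H₀ | H₁ true) = 1 - β = 0.929, so Type II error probability = β = 1 - Power = 0.071
c) P(fail to reject H₀ | H₀ true) = 1 - α = 0.975

Answer: a) 0.025, b) 0.071, c) 0.975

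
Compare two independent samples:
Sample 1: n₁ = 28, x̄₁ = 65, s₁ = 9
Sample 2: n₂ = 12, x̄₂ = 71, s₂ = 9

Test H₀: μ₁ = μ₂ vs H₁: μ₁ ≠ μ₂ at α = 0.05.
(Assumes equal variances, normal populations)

Pooled variance: s²_p = [27×9² + 11×9²]/(38) = 81.0000
s_p = 9.0000
SE = s_p×√(1/n₁ + 1/n₂) = 9.0000×√(1/28 + 1/12) = 3.1053
t = (x̄₁ - x̄₂)/SE = (65 - 71)/3.1053 = -1.9322
df = 38, t-critical = ±2.024
Decision: fail to reject H₀

Answer: t = -1.9322, fail to reject H₀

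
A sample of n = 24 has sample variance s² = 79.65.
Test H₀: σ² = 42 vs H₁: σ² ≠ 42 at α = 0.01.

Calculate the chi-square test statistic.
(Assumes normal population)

df = n - 1 = 23
χ² = (n-1)s²/σ₀² = 23×79.65/42 = 43.6179
Critical values: χ²_{0.995,23} = 9.260, χ²_{0.005,23} = 44.181
Rejection region: χ² < 9.260 or χ² > 44.181
Decision: fail to reject H₀

Answer: χ² = 43.6179, fail to reject H₀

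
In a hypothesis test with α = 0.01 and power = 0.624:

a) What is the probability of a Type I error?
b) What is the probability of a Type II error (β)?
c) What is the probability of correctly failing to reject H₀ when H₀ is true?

a) Type I error probability = α = 0.01
b) Power = P(reject H₀ | H₁ true) = 1 - β = 0.624, so Type II error probability = β = 1 - Power = 0.376
c) P(fail to reject H₀ | H₀ true) = 1 - α = 0.99

Answer: a) 0.01, b) 0.376, c) 0.99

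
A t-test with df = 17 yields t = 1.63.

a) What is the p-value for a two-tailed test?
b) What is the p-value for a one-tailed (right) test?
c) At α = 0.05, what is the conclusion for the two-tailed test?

Using t-distribution with df = 17:
a) Two-tailed: p = 2×P(T > 1.63) = 0.1215
b) One-tailed: p = P(T > 1.63) = 0.0607
c) 0.1215 ≥ 0.05, fail to reject H₀

Answer: a) 0.1215, b) 0.0607, c) fail to reject H₀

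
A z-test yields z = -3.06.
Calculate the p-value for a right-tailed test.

For z = -3.06:
p = P(Z > -3.06) = 1 - Φ(-3.06) = 0.9989

Answer: p-value ≈ 0.9989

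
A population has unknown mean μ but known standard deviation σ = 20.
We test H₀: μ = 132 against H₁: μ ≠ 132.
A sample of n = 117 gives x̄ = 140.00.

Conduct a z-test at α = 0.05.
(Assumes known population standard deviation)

Standard error: SE = σ/√n = 20/√117 = 1.8490
z-statistic: z = (x̄ - μ₀)/SE = (140.00 - 132)/1.8490 = 4.3267
Critical value: ±1.960
p-value < 0.0001
Decision: reject H₀

Answer: z = 4.3267, reject H₀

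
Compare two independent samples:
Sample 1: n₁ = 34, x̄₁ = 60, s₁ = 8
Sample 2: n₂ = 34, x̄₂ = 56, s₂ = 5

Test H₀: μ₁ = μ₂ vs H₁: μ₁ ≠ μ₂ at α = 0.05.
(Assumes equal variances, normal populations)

Pooled variance: s²_p = [33×8² + 33×5²]/(66) = 44.5000
s_p = 6.6708
SE = s_p×√(1/n₁ + 1/n₂) = 6.6708×√(1/34 + 1/34) = 1.6179
t = (x̄₁ - x̄₂)/SE = (60 - 56)/1.6179 = 2.4723
df = 66, t-critical = ±1.997
Decision: reject H₀

Answer: t = 2.4723, reject H₀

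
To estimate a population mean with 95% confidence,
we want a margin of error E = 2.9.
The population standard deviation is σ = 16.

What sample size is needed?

z_0.025 = 1.960
n = (z×σ/E)² = (1.960×16/2.9)²
n = 116.9381
Round up: n = 117

Answer: n = 117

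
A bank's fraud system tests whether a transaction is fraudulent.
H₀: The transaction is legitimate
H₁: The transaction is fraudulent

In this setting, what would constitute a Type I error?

Answer: Blocking a legitimate transaction as fraud

Derivation:
A Type I error (probability α) occurs when we reject a true H₀.
A Type II error (probability β) occurs when we fail to reject a false H₀.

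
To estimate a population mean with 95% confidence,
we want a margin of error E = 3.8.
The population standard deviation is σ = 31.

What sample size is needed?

Answer: n = 256

Derivation:
z_0.025 = 1.960
n = (z×σ/E)² = (1.960×31/3.8)²
n = 255.6633
Round up: n = 256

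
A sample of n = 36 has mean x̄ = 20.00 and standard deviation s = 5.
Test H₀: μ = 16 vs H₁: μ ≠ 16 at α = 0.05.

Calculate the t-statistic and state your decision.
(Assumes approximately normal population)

df = n - 1 = 35
SE = s/√n = 5/√36 = 0.8333
t = (x̄ - μ₀)/SE = (20.00 - 16)/0.8333 = 4.8002
Critical value: t_{0.025,35} = ±2.030
p-value < 0.0001
Decision: reject H₀

Answer: t = 4.8002, reject H₀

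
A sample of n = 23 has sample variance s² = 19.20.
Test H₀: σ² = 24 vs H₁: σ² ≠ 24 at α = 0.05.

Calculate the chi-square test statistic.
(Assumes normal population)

Answer: χ² = 17.6000, fail to reject H₀

Derivation:
df = n - 1 = 22
χ² = (n-1)s²/σ₀² = 22×19.20/24 = 17.6000
Critical values: χ²_{0.975,22} = 10.982, χ²_{0.025,22} = 36.781
Rejection region: χ² < 10.982 or χ² > 36.781
Decision: fail to reject H₀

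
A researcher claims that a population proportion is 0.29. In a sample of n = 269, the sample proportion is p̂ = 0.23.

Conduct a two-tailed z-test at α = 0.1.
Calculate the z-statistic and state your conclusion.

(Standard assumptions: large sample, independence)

Answer: z = -2.1687, reject H₀

Derivation:
H₀: p = 0.29, H₁: p ≠ 0.29
Standard error: SE = √(p₀(1-p₀)/n) = √(0.29×0.71/269) = 0.027666
z-statistic: z = (p̂ - p₀)/SE = (0.23 - 0.29)/0.027666 = -2.1687
Critical value: z_0.05 = ±1.645
p-value = 0.0301
Decision: reject H₀ at α = 0.1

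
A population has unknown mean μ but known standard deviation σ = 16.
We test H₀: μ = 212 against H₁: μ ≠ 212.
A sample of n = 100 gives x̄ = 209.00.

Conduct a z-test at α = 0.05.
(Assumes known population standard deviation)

Standard error: SE = σ/√n = 16/√100 = 1.6000
z-statistic: z = (x̄ - μ₀)/SE = (209.00 - 212)/1.6000 = -1.8750
Critical value: ±1.960
p-value = 0.0608
Decision: fail to reject H₀

Answer: z = -1.8750, fail to reject H₀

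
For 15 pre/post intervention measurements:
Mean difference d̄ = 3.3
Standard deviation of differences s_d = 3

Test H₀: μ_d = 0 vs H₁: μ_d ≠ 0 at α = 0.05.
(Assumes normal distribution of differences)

Answer: t = 4.2603, reject H₀

Derivation:
df = n - 1 = 14
SE = s_d/√n = 3/√15 = 0.7746
t = d̄/SE = 3.3/0.7746 = 4.2603
Critical value: t_{0.025,14} = ±2.145
p-value ≈ 0.0008
Decision: reject H₀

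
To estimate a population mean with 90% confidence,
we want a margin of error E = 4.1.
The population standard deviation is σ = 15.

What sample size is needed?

z_0.05 = 1.645
n = (z×σ/E)² = (1.645×15/4.1)²
n = 36.2198
Round up: n = 37

Answer: n = 37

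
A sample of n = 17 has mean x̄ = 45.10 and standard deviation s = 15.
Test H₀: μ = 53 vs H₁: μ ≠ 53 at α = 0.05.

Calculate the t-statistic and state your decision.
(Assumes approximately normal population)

Answer: t = -2.1715, reject H₀

Derivation:
df = n - 1 = 16
SE = s/√n = 15/√17 = 3.6380
t = (x̄ - μ₀)/SE = (45.10 - 53)/3.6380 = -2.1715
Critical value: t_{0.025,16} = ±2.120
p-value ≈ 0.0453
Decision: reject H₀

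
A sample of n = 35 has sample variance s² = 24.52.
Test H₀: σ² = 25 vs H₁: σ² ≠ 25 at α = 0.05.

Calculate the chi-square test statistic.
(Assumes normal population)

Answer: χ² = 33.3472, fail to reject H₀

Derivation:
df = n - 1 = 34
χ² = (n-1)s²/σ₀² = 34×24.52/25 = 33.3472
Critical values: χ²_{0.975,34} = 19.806, χ²_{0.025,34} = 51.966
Rejection region: χ² < 19.806 or χ² > 51.966
Decision: fail to reject H₀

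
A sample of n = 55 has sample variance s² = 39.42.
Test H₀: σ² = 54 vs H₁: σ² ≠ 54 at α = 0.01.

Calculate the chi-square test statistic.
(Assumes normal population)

df = n - 1 = 54
χ² = (n-1)s²/σ₀² = 54×39.42/54 = 39.4200
Critical values: χ²_{0.995,54} = 30.981, χ²_{0.005,54} = 84.502
Rejection region: χ² < 30.981 or χ² > 84.502
Decision: fail to reject H₀

Answer: χ² = 39.4200, fail to reject H₀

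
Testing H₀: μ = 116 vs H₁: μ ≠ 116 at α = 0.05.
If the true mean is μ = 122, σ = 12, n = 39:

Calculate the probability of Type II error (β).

SE = σ/√n = 12/√39 = 1.9215
Critical values: μ₀ ± z_0.025×SE = 116 ± 1.960×1.9215
Acceptance region: (112.2339, 119.7661)
Under H₁ (μ = 122): z_high = (119.7661 - 122)/1.9215 = -1.1626, z_low = (112.2339 - 122)/1.9215 = -5.0825
β = P(not reject | H₁) = Φ(-1.1626) - Φ(-5.0825) ≈ 0.1225

Answer: β ≈ 0.1225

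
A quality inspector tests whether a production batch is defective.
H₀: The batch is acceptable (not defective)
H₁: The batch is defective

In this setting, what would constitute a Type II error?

Answer: Shipping a defective batch to customers

Derivation:
Type I error: rejecting H₀ when it is actually true (false positive).
Type II error: failing to reject H₀ when H₁ is actually true (false negative).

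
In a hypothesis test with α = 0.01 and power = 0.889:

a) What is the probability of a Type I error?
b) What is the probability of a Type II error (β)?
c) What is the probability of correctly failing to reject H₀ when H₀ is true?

a) Type I error probability = α = 0.01
b) Power = P(reject H₀ | H₁ true) = 1 - β = 0.889, so Type II error probability = β = 1 - Power = 0.111
c) P(fail to reject H₀ | H₀ true) = 1 - α = 0.99

Answer: a) 0.01, b) 0.111, c) 0.99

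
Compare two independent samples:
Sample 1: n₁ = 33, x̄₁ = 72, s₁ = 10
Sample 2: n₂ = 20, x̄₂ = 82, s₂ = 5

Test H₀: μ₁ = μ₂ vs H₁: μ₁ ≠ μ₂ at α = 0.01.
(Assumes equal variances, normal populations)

Answer: t = -4.1571, reject H₀

Derivation:
Pooled variance: s²_p = [32×10² + 19×5²]/(51) = 72.0588
s_p = 8.4887
SE = s_p×√(1/n₁ + 1/n₂) = 8.4887×√(1/33 + 1/20) = 2.4055
t = (x̄₁ - x̄₂)/SE = (72 - 82)/2.4055 = -4.1571
df = 51, t-critical = ±2.676
Decision: reject H₀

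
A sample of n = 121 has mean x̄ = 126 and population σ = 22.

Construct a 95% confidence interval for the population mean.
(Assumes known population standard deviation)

Answer: (122.0800, 129.9200)

Derivation:
Confidence level: 95%, α = 0.05
z_0.025 = 1.960
SE = σ/√n = 22/√121 = 2.0000
Margin of error = 1.960 × 2.0000 = 3.9200
CI: x̄ ± margin = 126 ± 3.9200
CI: (122.0800, 129.9200)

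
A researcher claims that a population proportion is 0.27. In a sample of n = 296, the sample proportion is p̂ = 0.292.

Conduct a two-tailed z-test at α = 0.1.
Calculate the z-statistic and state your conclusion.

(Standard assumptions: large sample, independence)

H₀: p = 0.27, H₁: p ≠ 0.27
Standard error: SE = √(p₀(1-p₀)/n) = √(0.27×0.73/296) = 0.025805
z-statistic: z = (p̂ - p₀)/SE = (0.292 - 0.27)/0.025805 = 0.8525
Critical value: z_0.05 = ±1.645
p-value = 0.3939
Decision: fail to reject H₀ at α = 0.1

Answer: z = 0.8525, fail to reject H₀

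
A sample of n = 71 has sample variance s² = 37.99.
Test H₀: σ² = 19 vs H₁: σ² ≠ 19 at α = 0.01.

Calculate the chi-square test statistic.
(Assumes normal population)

Answer: χ² = 139.9632, reject H₀

Derivation:
df = n - 1 = 70
χ² = (n-1)s²/σ₀² = 70×37.99/19 = 139.9632
Critical values: χ²_{0.995,70} = 43.275, χ²_{0.005,70} = 104.215
Rejection region: χ² < 43.275 or χ² > 104.215
Decision: reject H₀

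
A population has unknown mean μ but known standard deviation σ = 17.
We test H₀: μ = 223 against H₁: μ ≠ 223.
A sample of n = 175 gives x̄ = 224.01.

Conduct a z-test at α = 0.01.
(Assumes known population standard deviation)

Answer: z = 0.7859, fail to reject H₀

Derivation:
Standard error: SE = σ/√n = 17/√175 = 1.2851
z-statistic: z = (x̄ - μ₀)/SE = (224.01 - 223)/1.2851 = 0.7859
Critical value: ±2.576
p-value = 0.4319
Decision: fail to reject H₀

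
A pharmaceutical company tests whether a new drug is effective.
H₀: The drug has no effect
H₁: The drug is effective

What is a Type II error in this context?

Answer: Failing to detect the drug's effect when it actually works

Derivation:
A Type I error (probability α) occurs when we reject a true H₀.
A Type II error (probability β) occurs when we fail to reject a false H₀.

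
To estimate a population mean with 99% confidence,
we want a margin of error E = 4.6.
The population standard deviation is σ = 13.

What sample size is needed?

Answer: n = 53

Derivation:
z_0.005 = 2.576
n = (z×σ/E)² = (2.576×13/4.6)²
n = 52.9984
Round up: n = 53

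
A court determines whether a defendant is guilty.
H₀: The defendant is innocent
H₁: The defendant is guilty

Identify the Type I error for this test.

Answer: Convicting an innocent person

Derivation:
A Type I error (probability α) occurs when we reject a true H₀.
A Type II error (probability β) occurs when we fail to reject a false H₀.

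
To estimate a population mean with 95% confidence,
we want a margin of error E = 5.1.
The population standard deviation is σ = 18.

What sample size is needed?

z_0.025 = 1.960
n = (z×σ/E)² = (1.960×18/5.1)²
n = 47.8538
Round up: n = 48

Answer: n = 48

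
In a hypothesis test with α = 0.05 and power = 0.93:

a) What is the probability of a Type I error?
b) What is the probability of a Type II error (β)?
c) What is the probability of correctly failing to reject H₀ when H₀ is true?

a) Type I error probability = α = 0.05
b) Power = P(reject H₀ | H₁ true) = 1 - β = 0.93, so Type II error probability = β = 1 - Power = 0.07
c) P(fail to reject H₀ | H₀ true) = 1 - α = 0.95

Answer: a) 0.05, b) 0.07, c) 0.95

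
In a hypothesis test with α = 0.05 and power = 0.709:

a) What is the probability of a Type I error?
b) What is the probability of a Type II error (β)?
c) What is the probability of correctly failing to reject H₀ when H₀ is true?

a) Type I error probability = α = 0.05
b) Power = P(reject H₀ | H₁ true) = 1 - β = 0.709, so Type II error probability = β = 1 - Power = 0.291
c) P(fail to reject H₀ | H₀ true) = 1 - α = 0.95

Answer: a) 0.05, b) 0.291, c) 0.95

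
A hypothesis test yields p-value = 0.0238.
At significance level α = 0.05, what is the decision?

Compare p-value to α:
0.0238 < 0.05
Decision: reject H₀

Answer: reject H₀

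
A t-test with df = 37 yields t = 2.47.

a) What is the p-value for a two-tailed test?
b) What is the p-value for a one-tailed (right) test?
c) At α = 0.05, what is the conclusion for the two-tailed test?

Using t-distribution with df = 37:
a) Two-tailed: p = 2×P(T > 2.47) = 0.0182
b) One-tailed: p = P(T > 2.47) = 0.0091
c) 0.0182 < 0.05, reject H₀

Answer: a) 0.0182, b) 0.0091, c) reject H₀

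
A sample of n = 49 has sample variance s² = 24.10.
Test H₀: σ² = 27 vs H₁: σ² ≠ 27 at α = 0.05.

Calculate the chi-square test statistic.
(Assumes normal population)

df = n - 1 = 48
χ² = (n-1)s²/σ₀² = 48×24.10/27 = 42.8444
Critical values: χ²_{0.975,48} = 30.755, χ²_{0.025,48} = 69.023
Rejection region: χ² < 30.755 or χ² > 69.023
Decision: fail to reject H₀

Answer: χ² = 42.8444, fail to reject H₀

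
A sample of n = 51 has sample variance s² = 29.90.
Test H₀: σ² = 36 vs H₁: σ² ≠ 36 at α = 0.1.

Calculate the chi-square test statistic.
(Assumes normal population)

df = n - 1 = 50
χ² = (n-1)s²/σ₀² = 50×29.90/36 = 41.5278
Critical values: χ²_{0.95,50} = 34.764, χ²_{0.05,50} = 67.505
Rejection region: χ² < 34.764 or χ² > 67.505
Decision: fail to reject H₀

Answer: χ² = 41.5278, fail to reject H₀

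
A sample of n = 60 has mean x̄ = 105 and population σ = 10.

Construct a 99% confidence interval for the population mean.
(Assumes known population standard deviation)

Confidence level: 99%, α = 0.01
z_0.005 = 2.576
SE = σ/√n = 10/√60 = 1.2910
Margin of error = 2.576 × 1.2910 = 3.3256
CI: x̄ ± margin = 105 ± 3.3256
CI: (101.6744, 108.3256)

Answer: (101.6744, 108.3256)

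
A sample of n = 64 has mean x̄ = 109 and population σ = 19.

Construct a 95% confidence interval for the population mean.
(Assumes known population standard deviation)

Confidence level: 95%, α = 0.05
z_0.025 = 1.960
SE = σ/√n = 19/√64 = 2.3750
Margin of error = 1.960 × 2.3750 = 4.6550
CI: x̄ ± margin = 109 ± 4.6550
CI: (104.3450, 113.6550)

Answer: (104.3450, 113.6550)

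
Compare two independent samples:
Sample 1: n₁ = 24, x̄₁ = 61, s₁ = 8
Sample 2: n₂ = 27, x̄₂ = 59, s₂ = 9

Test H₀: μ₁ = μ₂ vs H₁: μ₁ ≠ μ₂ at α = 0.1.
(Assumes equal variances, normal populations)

Answer: t = 0.8343, fail to reject H₀

Derivation:
Pooled variance: s²_p = [23×8² + 26×9²]/(49) = 73.0204
s_p = 8.5452
SE = s_p×√(1/n₁ + 1/n₂) = 8.5452×√(1/24 + 1/27) = 2.3973
t = (x̄₁ - x̄₂)/SE = (61 - 59)/2.3973 = 0.8343
df = 49, t-critical = ±1.677
Decision: fail to reject H₀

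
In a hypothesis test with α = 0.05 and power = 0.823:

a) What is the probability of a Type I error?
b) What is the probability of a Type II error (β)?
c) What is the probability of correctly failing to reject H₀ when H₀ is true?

Answer: a) 0.05, b) 0.177, c) 0.95

Derivation:
a) Type I error probability = α = 0.05
b) Power = P(reject H₀ | H₁ true) = 1 - β = 0.823, so Type II error probability = β = 1 - Power = 0.177
c) P(fail to reject H₀ | H₀ true) = 1 - α = 0.95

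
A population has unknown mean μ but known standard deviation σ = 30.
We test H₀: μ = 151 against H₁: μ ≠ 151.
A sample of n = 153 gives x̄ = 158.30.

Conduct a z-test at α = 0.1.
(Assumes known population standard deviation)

Standard error: SE = σ/√n = 30/√153 = 2.4254
z-statistic: z = (x̄ - μ₀)/SE = (158.30 - 151)/2.4254 = 3.0098
Critical value: ±1.645
p-value = 0.0026
Decision: reject H₀

Answer: z = 3.0098, reject H₀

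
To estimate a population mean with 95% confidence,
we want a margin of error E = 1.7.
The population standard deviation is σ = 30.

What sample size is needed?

z_0.025 = 1.960
n = (z×σ/E)² = (1.960×30/1.7)²
n = 1196.3460
Round up: n = 1197

Answer: n = 1197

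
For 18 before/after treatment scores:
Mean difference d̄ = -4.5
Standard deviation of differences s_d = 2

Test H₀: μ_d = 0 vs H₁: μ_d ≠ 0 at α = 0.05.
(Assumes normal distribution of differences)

Answer: t = -9.5460, reject H₀

Derivation:
df = n - 1 = 17
SE = s_d/√n = 2/√18 = 0.4714
t = d̄/SE = -4.5/0.4714 = -9.5460
Critical value: t_{0.025,17} = ±2.110
p-value < 0.0001
Decision: reject H₀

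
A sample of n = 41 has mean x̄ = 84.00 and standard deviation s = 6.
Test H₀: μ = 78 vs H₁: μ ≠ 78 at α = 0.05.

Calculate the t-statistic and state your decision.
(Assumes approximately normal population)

df = n - 1 = 40
SE = s/√n = 6/√41 = 0.9370
t = (x̄ - μ₀)/SE = (84.00 - 78)/0.9370 = 6.4034
Critical value: t_{0.025,40} = ±2.021
p-value < 0.0001
Decision: reject H₀

Answer: t = 6.4034, reject H₀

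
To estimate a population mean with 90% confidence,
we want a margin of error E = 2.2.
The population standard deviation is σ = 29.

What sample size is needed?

z_0.05 = 1.645
n = (z×σ/E)² = (1.645×29/2.2)²
n = 470.1998
Round up: n = 471

Answer: n = 471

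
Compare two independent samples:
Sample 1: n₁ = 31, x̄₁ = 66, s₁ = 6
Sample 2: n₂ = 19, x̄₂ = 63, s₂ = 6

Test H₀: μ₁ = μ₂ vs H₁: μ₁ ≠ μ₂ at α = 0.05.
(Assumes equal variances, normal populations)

Pooled variance: s²_p = [30×6² + 18×6²]/(48) = 36.0000
s_p = 6.0000
SE = s_p×√(1/n₁ + 1/n₂) = 6.0000×√(1/31 + 1/19) = 1.7481
t = (x̄₁ - x̄₂)/SE = (66 - 63)/1.7481 = 1.7161
df = 48, t-critical = ±2.011
Decision: fail to reject H₀

Answer: t = 1.7161, fail to reject H₀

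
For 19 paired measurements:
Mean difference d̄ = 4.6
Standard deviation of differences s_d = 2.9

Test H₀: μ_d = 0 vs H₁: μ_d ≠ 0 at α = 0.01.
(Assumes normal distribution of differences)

df = n - 1 = 18
SE = s_d/√n = 2.9/√19 = 0.6653
t = d̄/SE = 4.6/0.6653 = 6.9142
Critical value: t_{0.005,18} = ±2.878
p-value < 0.0001
Decision: reject H₀

Answer: t = 6.9142, reject H₀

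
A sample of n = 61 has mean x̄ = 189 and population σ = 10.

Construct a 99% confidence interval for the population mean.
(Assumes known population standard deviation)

Confidence level: 99%, α = 0.01
z_0.005 = 2.576
SE = σ/√n = 10/√61 = 1.2804
Margin of error = 2.576 × 1.2804 = 3.2983
CI: x̄ ± margin = 189 ± 3.2983
CI: (185.7017, 192.2983)

Answer: (185.7017, 192.2983)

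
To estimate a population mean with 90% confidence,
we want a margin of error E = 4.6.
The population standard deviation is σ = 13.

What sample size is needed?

z_0.05 = 1.645
n = (z×σ/E)² = (1.645×13/4.6)²
n = 21.6124
Round up: n = 22

Answer: n = 22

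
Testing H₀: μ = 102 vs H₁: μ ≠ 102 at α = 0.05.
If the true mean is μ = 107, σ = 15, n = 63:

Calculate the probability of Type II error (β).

Answer: β ≈ 0.2464

Derivation:
SE = σ/√n = 15/√63 = 1.8898
Critical values: μ₀ ± z_0.025×SE = 102 ± 1.960×1.8898
Acceptance region: (98.2960, 105.7040)
Under H₁ (μ = 107): z_high = (105.7040 - 107)/1.8898 = -0.6858, z_low = (98.2960 - 107)/1.8898 = -4.6058
β = P(not reject | H₁) = Φ(-0.6858) - Φ(-4.6058) ≈ 0.2464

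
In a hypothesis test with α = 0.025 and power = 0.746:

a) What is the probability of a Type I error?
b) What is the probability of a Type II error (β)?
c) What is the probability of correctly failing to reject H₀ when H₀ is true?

a) Type I error probability = α = 0.025
b) Power = P(reject H₀ | H₁ true) = 1 - β = 0.746, so Type II error probability = β = 1 - Power = 0.254
c) P(fail to reject H₀ | H₀ true) = 1 - α = 0.975

Answer: a) 0.025, b) 0.254, c) 0.975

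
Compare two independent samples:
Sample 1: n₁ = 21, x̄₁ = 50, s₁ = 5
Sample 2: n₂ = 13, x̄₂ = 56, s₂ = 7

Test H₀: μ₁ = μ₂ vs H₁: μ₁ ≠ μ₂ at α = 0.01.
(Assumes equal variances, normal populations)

Answer: t = -2.9157, reject H₀

Derivation:
Pooled variance: s²_p = [20×5² + 12×7²]/(32) = 34.0000
s_p = 5.8310
SE = s_p×√(1/n₁ + 1/n₂) = 5.8310×√(1/21 + 1/13) = 2.0578
t = (x̄₁ - x̄₂)/SE = (50 - 56)/2.0578 = -2.9157
df = 32, t-critical = ±2.738
Decision: reject H₀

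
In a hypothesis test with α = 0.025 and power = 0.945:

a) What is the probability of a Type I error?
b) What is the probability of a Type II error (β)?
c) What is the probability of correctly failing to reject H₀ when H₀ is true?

Answer: a) 0.025, b) 0.055, c) 0.975

Derivation:
a) Type I error probability = α = 0.025
b) Power = P(reject H₀ | H₁ true) = 1 - β = 0.945, so Type II error probability = β = 1 - Power = 0.055
c) P(fail to reject H₀ | H₀ true) = 1 - α = 0.975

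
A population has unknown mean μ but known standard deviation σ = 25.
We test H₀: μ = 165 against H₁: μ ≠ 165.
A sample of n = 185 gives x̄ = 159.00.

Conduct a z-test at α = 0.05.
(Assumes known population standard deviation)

Answer: z = -3.2644, reject H₀

Derivation:
Standard error: SE = σ/√n = 25/√185 = 1.8380
z-statistic: z = (x̄ - μ₀)/SE = (159.00 - 165)/1.8380 = -3.2644
Critical value: ±1.960
p-value = 0.0011
Decision: reject H₀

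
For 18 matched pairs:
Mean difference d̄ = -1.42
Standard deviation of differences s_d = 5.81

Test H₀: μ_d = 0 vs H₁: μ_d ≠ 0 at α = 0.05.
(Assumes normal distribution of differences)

df = n - 1 = 17
SE = s_d/√n = 5.81/√18 = 1.3694
t = d̄/SE = -1.42/1.3694 = -1.0370
Critical value: t_{0.025,17} = ±2.110
p-value ≈ 0.3143
Decision: fail to reject H₀

Answer: t = -1.0370, fail to reject H₀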